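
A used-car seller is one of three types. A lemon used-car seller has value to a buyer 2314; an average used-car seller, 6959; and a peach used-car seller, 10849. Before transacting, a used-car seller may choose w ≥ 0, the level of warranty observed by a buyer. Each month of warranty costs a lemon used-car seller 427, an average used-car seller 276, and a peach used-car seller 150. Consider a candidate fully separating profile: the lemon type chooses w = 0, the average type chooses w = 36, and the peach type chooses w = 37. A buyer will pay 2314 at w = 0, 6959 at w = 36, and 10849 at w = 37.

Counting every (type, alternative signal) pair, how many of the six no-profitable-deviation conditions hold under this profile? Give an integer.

4

Peach (own payoff 10849 − 150×37 = 5299): to w=0 gives 2314 → no gain ✓; to w=36 gives 6959 − 150×36 = 1559 → no gain ✓.
Lemon (own payoff 2314): to w=36 gives 6959 − 427×36 = -8413 → no gain ✓; to w=37 gives 10849 − 427×37 = -4950 → no gain ✓.
Average (own payoff 6959 − 276×36 = -2977): to w=0 gives 2314 → profitable ✗; to w=37 gives 10849 − 276×37 = 637 → profitable ✗.
4 of the 6 constraints hold; not an equilibrium.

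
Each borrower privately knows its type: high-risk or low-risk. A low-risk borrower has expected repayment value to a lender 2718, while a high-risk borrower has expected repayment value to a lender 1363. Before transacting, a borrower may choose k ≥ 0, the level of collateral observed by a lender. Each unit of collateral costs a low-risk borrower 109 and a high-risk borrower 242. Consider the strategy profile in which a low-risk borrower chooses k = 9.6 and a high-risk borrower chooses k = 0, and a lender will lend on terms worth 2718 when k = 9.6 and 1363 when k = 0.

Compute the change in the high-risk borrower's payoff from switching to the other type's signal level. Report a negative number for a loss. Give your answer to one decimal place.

-968.2

Playing k = 0 the high-risk borrower receives 1363.
Deviating to k = 9.6 brings payment 2718 at cost 242 × 9.6 = 2323.2, netting 394.8.
Gain from deviating: 394.8 − 1363 = -968.2.
The gain is negative, so the high-risk type's incentive-compatibility constraint is satisfied.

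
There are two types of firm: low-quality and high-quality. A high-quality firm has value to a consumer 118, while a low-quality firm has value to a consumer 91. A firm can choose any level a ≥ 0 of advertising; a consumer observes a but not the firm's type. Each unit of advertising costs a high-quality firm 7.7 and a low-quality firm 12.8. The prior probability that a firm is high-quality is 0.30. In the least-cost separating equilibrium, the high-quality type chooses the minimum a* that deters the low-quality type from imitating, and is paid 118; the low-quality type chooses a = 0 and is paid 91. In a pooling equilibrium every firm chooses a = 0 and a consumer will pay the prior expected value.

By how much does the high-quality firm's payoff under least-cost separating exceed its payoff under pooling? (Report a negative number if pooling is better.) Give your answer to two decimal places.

Least-cost separating signal: a* solves 91 = 118 − 12.8·a*, so a* = (118 − 91)/12.8 ≈ 2.1094.
High-quality type's separating payoff: 118 − 7.7 × a* = 118 − 7.7 × (118 − 91)/12.8 = 118 − 207.9/12.8 ≈ 101.7578.
Pooling payoff: 0.30 × 118 + 0.70 × 91 = 99.1.
Difference: 101.7578 − 99.1 = 2.6578, i.e. 2.66 to two decimal places.
The high-quality type prefers to separate.

2.66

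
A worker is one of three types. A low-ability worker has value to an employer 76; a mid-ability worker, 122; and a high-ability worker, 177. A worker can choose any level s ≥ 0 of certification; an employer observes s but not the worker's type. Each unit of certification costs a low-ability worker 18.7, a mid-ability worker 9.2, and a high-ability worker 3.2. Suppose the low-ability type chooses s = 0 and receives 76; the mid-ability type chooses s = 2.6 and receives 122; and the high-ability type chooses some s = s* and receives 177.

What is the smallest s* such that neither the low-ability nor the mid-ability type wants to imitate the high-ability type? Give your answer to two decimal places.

8.58

Mid-ability type (on-path payoff 122 − 9.2×2.6 = 98.08) won't mimic when 98.08 ≥ 177 − 9.2·s*, i.e. s* ≥ 8.58.
Low-ability type (on-path payoff 76) won't mimic when 76 ≥ 177 − 18.7·s*, i.e. s* ≥ 5.40.
Both must hold, so s* = max(5.40, 8.58) = 8.58. The mid-ability type's constraint binds.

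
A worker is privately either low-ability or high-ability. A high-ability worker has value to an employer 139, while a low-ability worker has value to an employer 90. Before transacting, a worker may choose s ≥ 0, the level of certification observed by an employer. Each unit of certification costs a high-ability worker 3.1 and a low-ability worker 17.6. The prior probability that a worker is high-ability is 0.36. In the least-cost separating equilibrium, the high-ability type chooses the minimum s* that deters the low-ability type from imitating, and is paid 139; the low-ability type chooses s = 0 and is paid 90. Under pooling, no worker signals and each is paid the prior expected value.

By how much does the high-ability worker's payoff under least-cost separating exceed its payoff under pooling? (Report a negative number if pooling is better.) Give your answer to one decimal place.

22.7

Least-cost separating signal: s* solves 90 = 139 − 17.6·s*, so s* = (139 − 90)/17.6 ≈ 2.7841.
High-ability type's separating payoff: 139 − 3.1 × s* = 139 − 3.1 × (139 − 90)/17.6 = 139 − 151.9/17.6 ≈ 130.369.
Pooling payoff: 0.36 × 139 + 0.64 × 90 = 107.64.
Difference: 130.369 − 107.64 = 22.729, i.e. 22.7 to one decimal place.
The high-ability type prefers to separate.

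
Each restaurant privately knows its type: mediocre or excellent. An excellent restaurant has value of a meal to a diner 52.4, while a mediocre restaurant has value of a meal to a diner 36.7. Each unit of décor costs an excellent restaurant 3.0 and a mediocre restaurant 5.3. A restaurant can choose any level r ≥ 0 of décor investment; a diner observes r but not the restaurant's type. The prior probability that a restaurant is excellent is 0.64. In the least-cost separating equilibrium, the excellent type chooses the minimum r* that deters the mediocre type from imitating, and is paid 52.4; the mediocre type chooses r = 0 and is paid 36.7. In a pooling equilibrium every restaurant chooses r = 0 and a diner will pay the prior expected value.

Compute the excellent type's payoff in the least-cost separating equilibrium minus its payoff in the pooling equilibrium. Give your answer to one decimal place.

-3.2

Least-cost separating signal: r* solves 36.7 = 52.4 − 5.3·r*, so r* = (52.4 − 36.7)/5.3 ≈ 2.9623.
Excellent type's separating payoff: 52.4 − 3.0 × r* = 52.4 − 3.0 × (52.4 − 36.7)/5.3 = 52.4 − 47.1/5.3 ≈ 43.513.
Pooling payoff: 0.64 × 52.4 + 0.36 × 36.7 = 46.748.
Difference: 43.513 − 46.748 = -3.235, i.e. -3.2 to one decimal place.
The excellent type would prefer the pooling outcome.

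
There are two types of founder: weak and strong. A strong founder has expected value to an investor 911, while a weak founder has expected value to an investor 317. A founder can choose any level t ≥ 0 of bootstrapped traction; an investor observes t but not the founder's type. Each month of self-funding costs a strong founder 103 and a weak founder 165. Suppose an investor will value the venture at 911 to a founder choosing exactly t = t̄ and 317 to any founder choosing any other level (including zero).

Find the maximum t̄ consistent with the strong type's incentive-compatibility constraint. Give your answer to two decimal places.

5.77

Choosing t̄ yields the strong type 911 − 103·t̄; choosing zero yields 317.
The strong type is indifferent at 911 − 103·t̄ = 317, i.e. t̄ = (911 − 317) / 103 ≈ 5.77.
For any t̄ above 5.77 the strong type would rather pool at zero, so separation collapses.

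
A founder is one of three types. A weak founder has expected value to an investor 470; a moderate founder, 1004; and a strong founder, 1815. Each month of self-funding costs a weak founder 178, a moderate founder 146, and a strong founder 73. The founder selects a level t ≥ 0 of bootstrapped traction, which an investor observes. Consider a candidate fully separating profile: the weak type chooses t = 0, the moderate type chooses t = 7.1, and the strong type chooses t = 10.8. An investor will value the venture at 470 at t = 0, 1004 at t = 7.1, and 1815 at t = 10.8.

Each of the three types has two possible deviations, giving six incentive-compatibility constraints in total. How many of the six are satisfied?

4

Strong (own payoff 1815 − 73×10.8 = 1026.6): to t=0 gives 470 → no gain ✓; to t=7.1 gives 1004 − 73×7.1 = 485.7 → no gain ✓.
Moderate (own payoff 1004 − 146×7.1 = -32.6): to t=0 gives 470 → profitable ✗; to t=10.8 gives 1815 − 146×10.8 = 238.2 → profitable ✗.
Weak (own payoff 470): to t=7.1 gives 1004 − 178×7.1 = -259.8 → no gain ✓; to t=10.8 gives 1815 − 178×10.8 = -107.4 → no gain ✓.
4 of the 6 constraints hold; not an equilibrium.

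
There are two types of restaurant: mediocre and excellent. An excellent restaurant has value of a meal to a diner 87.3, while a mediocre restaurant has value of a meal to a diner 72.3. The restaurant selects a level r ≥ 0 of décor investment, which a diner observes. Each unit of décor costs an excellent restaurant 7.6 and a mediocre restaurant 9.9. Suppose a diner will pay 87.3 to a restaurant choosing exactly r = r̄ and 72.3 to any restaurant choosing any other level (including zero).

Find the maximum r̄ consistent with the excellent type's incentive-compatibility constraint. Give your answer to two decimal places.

Choosing r̄ yields the excellent type 87.3 − 7.6·r̄; choosing zero yields 72.3.
The excellent type is indifferent at 87.3 − 7.6·r̄ = 72.3, i.e. r̄ = (87.3 − 72.3) / 7.6 ≈ 1.97.
For any r̄ above 1.97 the excellent type would rather pool at zero, so separation collapses.

1.97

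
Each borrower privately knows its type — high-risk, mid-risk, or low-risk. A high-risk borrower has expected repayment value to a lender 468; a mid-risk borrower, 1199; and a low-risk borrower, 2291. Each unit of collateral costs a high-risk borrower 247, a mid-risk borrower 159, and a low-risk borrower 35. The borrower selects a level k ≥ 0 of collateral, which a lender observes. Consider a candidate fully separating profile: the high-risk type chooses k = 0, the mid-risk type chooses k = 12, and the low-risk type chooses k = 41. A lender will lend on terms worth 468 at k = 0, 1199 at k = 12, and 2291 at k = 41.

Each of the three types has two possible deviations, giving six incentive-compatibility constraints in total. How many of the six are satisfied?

High-risk (own payoff 468): to k=12 gives 1199 − 247×12 = -1765 → no gain ✓; to k=41 gives 2291 − 247×41 = -7836 → no gain ✓.
Low-risk (own payoff 2291 − 35×41 = 856): to k=0 gives 468 → no gain ✓; to k=12 gives 1199 − 35×12 = 779 → no gain ✓.
Mid-risk (own payoff 1199 − 159×12 = -709): to k=0 gives 468 → profitable ✗; to k=41 gives 2291 − 159×41 = -4228 → no gain ✓.
5 of the 6 constraints hold; not an equilibrium.

5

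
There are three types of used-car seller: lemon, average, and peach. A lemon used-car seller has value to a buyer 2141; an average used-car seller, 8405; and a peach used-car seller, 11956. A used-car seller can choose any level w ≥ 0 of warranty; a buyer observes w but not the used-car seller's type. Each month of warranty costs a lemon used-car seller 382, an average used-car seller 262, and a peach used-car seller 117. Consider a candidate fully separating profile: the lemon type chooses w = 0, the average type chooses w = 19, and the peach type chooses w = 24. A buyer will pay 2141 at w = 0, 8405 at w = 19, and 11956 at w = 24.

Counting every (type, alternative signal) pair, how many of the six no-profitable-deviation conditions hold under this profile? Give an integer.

4

Peach (own payoff 11956 − 117×24 = 9148): to w=0 gives 2141 → no gain ✓; to w=19 gives 8405 − 117×19 = 6182 → no gain ✓.
Lemon (own payoff 2141): to w=19 gives 8405 − 382×19 = 1147 → no gain ✓; to w=24 gives 11956 − 382×24 = 2788 → profitable ✗.
Average (own payoff 8405 − 262×19 = 3427): to w=0 gives 2141 → no gain ✓; to w=24 gives 11956 − 262×24 = 5668 → profitable ✗.
4 of the 6 constraints hold; not an equilibrium.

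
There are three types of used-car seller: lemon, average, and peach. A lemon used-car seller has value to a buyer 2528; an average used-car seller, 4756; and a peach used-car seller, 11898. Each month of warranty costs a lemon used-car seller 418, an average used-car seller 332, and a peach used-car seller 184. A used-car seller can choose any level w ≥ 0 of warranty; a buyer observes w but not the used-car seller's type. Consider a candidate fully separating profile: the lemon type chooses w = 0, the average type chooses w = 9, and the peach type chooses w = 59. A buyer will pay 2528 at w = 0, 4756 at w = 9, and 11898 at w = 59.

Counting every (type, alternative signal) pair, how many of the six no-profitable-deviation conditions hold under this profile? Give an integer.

Average (own payoff 4756 − 332×9 = 1768): to w=0 gives 2528 → profitable ✗; to w=59 gives 11898 − 332×59 = -7690 → no gain ✓.
Peach (own payoff 11898 − 184×59 = 1042): to w=0 gives 2528 → profitable ✗; to w=9 gives 4756 − 184×9 = 3100 → profitable ✗.
Lemon (own payoff 2528): to w=9 gives 4756 − 418×9 = 994 → no gain ✓; to w=59 gives 11898 − 418×59 = -12764 → no gain ✓.
3 of the 6 constraints hold; not an equilibrium.

3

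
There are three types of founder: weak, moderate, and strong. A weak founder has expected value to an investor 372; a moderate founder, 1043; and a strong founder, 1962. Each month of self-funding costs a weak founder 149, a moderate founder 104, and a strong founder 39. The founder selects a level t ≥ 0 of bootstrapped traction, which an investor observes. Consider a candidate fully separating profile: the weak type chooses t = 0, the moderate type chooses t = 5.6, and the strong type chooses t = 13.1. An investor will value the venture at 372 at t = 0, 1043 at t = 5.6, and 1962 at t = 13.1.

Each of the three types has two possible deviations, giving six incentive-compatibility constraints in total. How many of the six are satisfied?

5

Moderate (own payoff 1043 − 104×5.6 = 460.6): to t=0 gives 372 → no gain ✓; to t=13.1 gives 1962 − 104×13.1 = 599.6 → profitable ✗.
Weak (own payoff 372): to t=5.6 gives 1043 − 149×5.6 = 208.6 → no gain ✓; to t=13.1 gives 1962 − 149×13.1 = 10.1 → no gain ✓.
Strong (own payoff 1962 − 39×13.1 = 1451.1): to t=0 gives 372 → no gain ✓; to t=5.6 gives 1043 − 39×5.6 = 824.6 → no gain ✓.
5 of the 6 constraints hold; not an equilibrium.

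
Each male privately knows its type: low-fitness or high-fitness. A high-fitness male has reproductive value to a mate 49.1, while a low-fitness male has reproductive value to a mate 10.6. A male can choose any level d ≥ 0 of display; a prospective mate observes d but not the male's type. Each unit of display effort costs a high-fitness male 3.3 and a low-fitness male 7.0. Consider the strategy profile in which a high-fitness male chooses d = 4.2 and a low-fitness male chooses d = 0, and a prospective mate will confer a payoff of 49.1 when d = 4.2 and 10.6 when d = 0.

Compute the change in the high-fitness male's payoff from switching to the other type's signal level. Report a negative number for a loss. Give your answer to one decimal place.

-24.6

Playing d = 4.2 the high-fitness male receives 49.1 − 3.3 × 4.2 = 35.24.
Deviating to d = 0 yields 10.6 instead.
Gain from deviating: 10.6 − 35.24 = -24.64, i.e. -24.6 to one decimal place.
The gain is negative, so the high-fitness type's incentive-compatibility constraint is satisfied.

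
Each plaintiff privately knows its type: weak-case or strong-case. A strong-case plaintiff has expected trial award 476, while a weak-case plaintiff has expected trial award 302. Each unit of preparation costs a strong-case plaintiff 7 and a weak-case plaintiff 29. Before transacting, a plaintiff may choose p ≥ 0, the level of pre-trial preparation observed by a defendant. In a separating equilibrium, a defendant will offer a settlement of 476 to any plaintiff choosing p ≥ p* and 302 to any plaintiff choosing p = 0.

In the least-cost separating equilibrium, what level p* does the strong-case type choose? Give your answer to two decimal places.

6.00

A weak-case plaintiff choosing p = 0 receives 302.
Imitating at p* instead would pay 476 at cost 29·p*, netting 476 − 29·p*.
Indifference: 302 = 476 − 29·p*, so p* = (476 − 302) / 29 = 6.00.
This is the weak-case type's binding incentive-compatibility constraint; any p ≥ 6.00 sustains separation on that side.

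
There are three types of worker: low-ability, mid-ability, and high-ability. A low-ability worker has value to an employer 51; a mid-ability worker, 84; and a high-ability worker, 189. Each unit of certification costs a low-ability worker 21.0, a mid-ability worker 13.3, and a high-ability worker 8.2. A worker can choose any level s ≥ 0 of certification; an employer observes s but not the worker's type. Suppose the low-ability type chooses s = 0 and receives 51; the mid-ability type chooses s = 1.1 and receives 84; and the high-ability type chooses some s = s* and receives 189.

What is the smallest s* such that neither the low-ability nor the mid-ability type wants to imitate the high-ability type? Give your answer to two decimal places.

Mid-ability type (on-path payoff 84 − 13.3×1.1 = 69.37) won't mimic when 69.37 ≥ 189 − 13.3·s*, i.e. s* ≥ 8.99.
Low-ability type (on-path payoff 51) won't mimic when 51 ≥ 189 − 21.0·s*, i.e. s* ≥ 6.57.
Both must hold, so s* = max(6.57, 8.99) = 8.99. The mid-ability type's constraint binds.

8.99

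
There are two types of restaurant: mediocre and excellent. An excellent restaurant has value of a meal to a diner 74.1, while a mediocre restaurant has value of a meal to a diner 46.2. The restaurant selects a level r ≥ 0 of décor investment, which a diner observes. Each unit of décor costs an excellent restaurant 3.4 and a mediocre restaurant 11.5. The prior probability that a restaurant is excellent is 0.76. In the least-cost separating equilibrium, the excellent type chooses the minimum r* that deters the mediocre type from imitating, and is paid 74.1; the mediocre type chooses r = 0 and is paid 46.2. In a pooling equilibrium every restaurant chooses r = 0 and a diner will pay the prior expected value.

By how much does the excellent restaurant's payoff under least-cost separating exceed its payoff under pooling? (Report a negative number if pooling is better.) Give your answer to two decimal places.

-1.55

Least-cost separating signal: r* solves 46.2 = 74.1 − 11.5·r*, so r* = (74.1 − 46.2)/11.5 ≈ 2.4261.
Excellent type's separating payoff: 74.1 − 3.4 × r* = 74.1 − 3.4 × (74.1 − 46.2)/11.5 = 74.1 − 94.86/11.5 ≈ 65.8513.
Pooling payoff: 0.76 × 74.1 + 0.24 × 46.2 = 67.404.
Difference: 65.8513 − 67.404 = -1.5527, i.e. -1.55 to two decimal places.
The excellent type would prefer the pooling outcome.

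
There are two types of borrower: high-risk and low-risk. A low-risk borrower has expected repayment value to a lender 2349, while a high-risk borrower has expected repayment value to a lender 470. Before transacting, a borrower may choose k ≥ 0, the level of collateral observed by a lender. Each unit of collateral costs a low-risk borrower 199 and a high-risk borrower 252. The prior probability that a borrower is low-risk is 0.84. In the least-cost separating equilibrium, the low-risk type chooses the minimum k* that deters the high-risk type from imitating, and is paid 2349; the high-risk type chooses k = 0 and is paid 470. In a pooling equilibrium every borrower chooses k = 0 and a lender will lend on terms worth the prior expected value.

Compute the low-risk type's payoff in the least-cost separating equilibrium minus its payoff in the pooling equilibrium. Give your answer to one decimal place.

Least-cost separating signal: k* solves 470 = 2349 − 252·k*, so k* = (2349 − 470)/252 ≈ 7.4563.
Low-risk type's separating payoff: 2349 − 199 × k* = 2349 − 199 × (2349 − 470)/252 = 2349 − 373921/252 ≈ 865.187.
Pooling payoff: 0.84 × 2349 + 0.16 × 470 = 2048.36.
Difference: 865.187 − 2048.36 = -1183.173, i.e. -1183.2 to one decimal place.
The low-risk type would prefer the pooling outcome.

-1183.2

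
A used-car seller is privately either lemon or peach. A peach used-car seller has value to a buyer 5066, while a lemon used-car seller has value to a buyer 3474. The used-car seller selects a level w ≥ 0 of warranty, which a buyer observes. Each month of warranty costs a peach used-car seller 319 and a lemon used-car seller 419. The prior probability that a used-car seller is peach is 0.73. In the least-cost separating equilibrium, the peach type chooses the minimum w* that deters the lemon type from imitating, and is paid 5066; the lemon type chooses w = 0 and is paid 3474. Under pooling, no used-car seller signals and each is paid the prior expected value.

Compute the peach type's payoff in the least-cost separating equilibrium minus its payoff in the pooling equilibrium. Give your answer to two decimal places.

Least-cost separating signal: w* solves 3474 = 5066 − 419·w*, so w* = (5066 − 3474)/419 ≈ 3.7995.
Peach type's separating payoff: 5066 − 319 × w* = 5066 − 319 × (5066 − 3474)/419 = 5066 − 507848/419 ≈ 3853.9523.
Pooling payoff: 0.73 × 5066 + 0.27 × 3474 = 4636.16.
Difference: 3853.9523 − 4636.16 = -782.2077, i.e. -782.21 to two decimal places.
The peach type would prefer the pooling outcome.

-782.21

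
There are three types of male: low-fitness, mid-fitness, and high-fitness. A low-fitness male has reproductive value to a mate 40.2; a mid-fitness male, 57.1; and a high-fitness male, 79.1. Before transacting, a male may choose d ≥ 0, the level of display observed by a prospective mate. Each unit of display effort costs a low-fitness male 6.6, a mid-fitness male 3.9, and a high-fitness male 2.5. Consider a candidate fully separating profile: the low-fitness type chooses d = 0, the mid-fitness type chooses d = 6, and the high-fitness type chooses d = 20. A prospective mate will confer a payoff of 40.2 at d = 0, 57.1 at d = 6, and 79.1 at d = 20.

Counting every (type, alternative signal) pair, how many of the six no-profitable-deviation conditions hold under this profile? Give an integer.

3

Low-fitness (own payoff 40.2): to d=6 gives 57.1 − 6.6×6 = 17.5 → no gain ✓; to d=20 gives 79.1 − 6.6×20 = -52.9 → no gain ✓.
High-fitness (own payoff 79.1 − 2.5×20 = 29.1): to d=0 gives 40.2 → profitable ✗; to d=6 gives 57.1 − 2.5×6 = 42.1 → profitable ✗.
Mid-fitness (own payoff 57.1 − 3.9×6 = 33.7): to d=0 gives 40.2 → profitable ✗; to d=20 gives 79.1 − 3.9×20 = 1.1 → no gain ✓.
3 of the 6 constraints hold; not an equilibrium.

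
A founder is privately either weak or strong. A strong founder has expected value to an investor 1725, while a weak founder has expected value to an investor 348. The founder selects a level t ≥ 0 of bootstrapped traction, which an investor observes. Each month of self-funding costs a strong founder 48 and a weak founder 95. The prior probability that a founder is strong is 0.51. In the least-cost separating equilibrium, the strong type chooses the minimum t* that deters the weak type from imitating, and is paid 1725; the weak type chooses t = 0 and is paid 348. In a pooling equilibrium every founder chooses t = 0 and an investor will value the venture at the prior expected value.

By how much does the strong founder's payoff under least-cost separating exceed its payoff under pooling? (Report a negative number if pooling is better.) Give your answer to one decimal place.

-21.0

Least-cost separating signal: t* solves 348 = 1725 − 95·t*, so t* = (1725 − 348)/95 ≈ 14.4947.
Strong type's separating payoff: 1725 − 48 × t* = 1725 − 48 × (1725 − 348)/95 = 1725 − 66096/95 ≈ 1029.253.
Pooling payoff: 0.51 × 1725 + 0.49 × 348 = 1050.27.
Difference: 1029.253 − 1050.27 = -21.017, i.e. -21.0 to one decimal place.
The strong type would prefer the pooling outcome.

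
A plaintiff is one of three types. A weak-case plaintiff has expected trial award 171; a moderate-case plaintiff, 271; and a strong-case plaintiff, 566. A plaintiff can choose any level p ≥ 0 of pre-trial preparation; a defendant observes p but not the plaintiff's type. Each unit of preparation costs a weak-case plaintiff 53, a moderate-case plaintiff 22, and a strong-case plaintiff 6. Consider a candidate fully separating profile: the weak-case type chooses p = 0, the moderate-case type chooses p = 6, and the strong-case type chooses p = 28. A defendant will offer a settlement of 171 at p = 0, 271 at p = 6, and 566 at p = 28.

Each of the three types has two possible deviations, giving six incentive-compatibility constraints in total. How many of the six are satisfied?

Strong-case (own payoff 566 − 6×28 = 398): to p=0 gives 171 → no gain ✓; to p=6 gives 271 − 6×6 = 235 → no gain ✓.
Weak-case (own payoff 171): to p=6 gives 271 − 53×6 = -47 → no gain ✓; to p=28 gives 566 − 53×28 = -918 → no gain ✓.
Moderate-case (own payoff 271 − 22×6 = 139): to p=0 gives 171 → profitable ✗; to p=28 gives 566 − 22×28 = -50 → no gain ✓.
5 of the 6 constraints hold; not an equilibrium.

5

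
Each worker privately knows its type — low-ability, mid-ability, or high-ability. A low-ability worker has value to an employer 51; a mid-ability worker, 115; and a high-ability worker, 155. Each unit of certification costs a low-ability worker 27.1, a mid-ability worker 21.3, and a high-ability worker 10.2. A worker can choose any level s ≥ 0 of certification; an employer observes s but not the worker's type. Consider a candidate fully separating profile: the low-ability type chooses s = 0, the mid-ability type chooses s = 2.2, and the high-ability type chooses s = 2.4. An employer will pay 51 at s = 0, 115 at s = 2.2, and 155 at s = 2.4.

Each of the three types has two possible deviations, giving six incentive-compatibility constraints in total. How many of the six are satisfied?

3

Low-ability (own payoff 51): to s=2.2 gives 115 − 27.1×2.2 = 55.38 → profitable ✗; to s=2.4 gives 155 − 27.1×2.4 = 89.96 → profitable ✗.
Mid-ability (own payoff 115 − 21.3×2.2 = 68.14): to s=0 gives 51 → no gain ✓; to s=2.4 gives 155 − 21.3×2.4 = 103.88 → profitable ✗.
High-ability (own payoff 155 − 10.2×2.4 = 130.52): to s=0 gives 51 → no gain ✓; to s=2.2 gives 115 − 10.2×2.2 = 92.56 → no gain ✓.
3 of the 6 constraints hold; not an equilibrium.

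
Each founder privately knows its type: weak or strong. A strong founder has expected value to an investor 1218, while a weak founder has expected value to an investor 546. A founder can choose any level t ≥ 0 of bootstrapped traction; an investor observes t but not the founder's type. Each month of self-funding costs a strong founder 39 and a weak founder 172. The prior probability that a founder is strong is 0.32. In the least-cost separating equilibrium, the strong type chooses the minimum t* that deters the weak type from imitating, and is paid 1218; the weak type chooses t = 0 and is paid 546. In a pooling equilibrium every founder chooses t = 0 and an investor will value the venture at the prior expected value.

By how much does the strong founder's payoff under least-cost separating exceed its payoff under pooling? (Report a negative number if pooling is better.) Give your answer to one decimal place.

Least-cost separating signal: t* solves 546 = 1218 − 172·t*, so t* = (1218 − 546)/172 ≈ 3.9070.
Strong type's separating payoff: 1218 − 39 × t* = 1218 − 39 × (1218 − 546)/172 = 1218 − 26208/172 ≈ 1065.628.
Pooling payoff: 0.32 × 1218 + 0.68 × 546 = 761.04.
Difference: 1065.628 − 761.04 = 304.588, i.e. 304.6 to one decimal place.
The strong type prefers to separate.

304.6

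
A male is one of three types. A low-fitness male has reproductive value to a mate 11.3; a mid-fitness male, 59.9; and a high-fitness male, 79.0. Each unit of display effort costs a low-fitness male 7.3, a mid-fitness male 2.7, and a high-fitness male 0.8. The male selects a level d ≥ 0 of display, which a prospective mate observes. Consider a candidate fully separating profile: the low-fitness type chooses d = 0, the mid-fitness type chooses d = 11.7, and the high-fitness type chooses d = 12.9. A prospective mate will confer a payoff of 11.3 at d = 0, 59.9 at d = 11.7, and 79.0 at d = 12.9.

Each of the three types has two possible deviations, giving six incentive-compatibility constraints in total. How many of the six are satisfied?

5

Low-fitness (own payoff 11.3): to d=11.7 gives 59.9 − 7.3×11.7 = -25.51 → no gain ✓; to d=12.9 gives 79.0 − 7.3×12.9 = -15.17 → no gain ✓.
High-fitness (own payoff 79.0 − 0.8×12.9 = 68.68): to d=0 gives 11.3 → no gain ✓; to d=11.7 gives 59.9 − 0.8×11.7 = 50.54 → no gain ✓.
Mid-fitness (own payoff 59.9 − 2.7×11.7 = 28.31): to d=0 gives 11.3 → no gain ✓; to d=12.9 gives 79.0 − 2.7×12.9 = 44.17 → profitable ✗.
5 of the 6 constraints hold; not an equilibrium.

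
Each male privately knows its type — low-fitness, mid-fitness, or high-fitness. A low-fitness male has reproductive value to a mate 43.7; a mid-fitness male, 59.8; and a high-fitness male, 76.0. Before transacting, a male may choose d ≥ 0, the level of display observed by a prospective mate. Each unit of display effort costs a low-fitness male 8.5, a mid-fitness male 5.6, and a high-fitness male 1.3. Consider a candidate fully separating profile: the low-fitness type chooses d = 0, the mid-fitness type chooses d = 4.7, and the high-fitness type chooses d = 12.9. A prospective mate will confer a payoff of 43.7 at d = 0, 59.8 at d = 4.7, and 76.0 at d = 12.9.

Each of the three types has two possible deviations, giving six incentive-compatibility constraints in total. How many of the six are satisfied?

Mid-fitness (own payoff 59.8 − 5.6×4.7 = 33.48): to d=0 gives 43.7 → profitable ✗; to d=12.9 gives 76.0 − 5.6×12.9 = 3.76 → no gain ✓.
Low-fitness (own payoff 43.7): to d=4.7 gives 59.8 − 8.5×4.7 = 19.85 → no gain ✓; to d=12.9 gives 76.0 − 8.5×12.9 = -33.65 → no gain ✓.
High-fitness (own payoff 76.0 − 1.3×12.9 = 59.23): to d=0 gives 43.7 → no gain ✓; to d=4.7 gives 59.8 − 1.3×4.7 = 53.69 → no gain ✓.
5 of the 6 constraints hold; not an equilibrium.

5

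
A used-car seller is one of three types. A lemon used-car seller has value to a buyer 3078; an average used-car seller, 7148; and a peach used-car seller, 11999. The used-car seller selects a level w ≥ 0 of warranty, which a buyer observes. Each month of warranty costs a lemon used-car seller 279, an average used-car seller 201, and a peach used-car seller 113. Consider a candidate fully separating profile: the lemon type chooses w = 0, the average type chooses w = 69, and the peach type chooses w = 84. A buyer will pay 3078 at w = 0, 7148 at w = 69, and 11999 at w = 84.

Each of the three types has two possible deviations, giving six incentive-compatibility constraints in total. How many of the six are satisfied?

3

Average (own payoff 7148 − 201×69 = -6721): to w=0 gives 3078 → profitable ✗; to w=84 gives 11999 − 201×84 = -4885 → profitable ✗.
Lemon (own payoff 3078): to w=69 gives 7148 − 279×69 = -12103 → no gain ✓; to w=84 gives 11999 − 279×84 = -11437 → no gain ✓.
Peach (own payoff 11999 − 113×84 = 2507): to w=0 gives 3078 → profitable ✗; to w=69 gives 7148 − 113×69 = -649 → no gain ✓.
3 of the 6 constraints hold; not an equilibrium.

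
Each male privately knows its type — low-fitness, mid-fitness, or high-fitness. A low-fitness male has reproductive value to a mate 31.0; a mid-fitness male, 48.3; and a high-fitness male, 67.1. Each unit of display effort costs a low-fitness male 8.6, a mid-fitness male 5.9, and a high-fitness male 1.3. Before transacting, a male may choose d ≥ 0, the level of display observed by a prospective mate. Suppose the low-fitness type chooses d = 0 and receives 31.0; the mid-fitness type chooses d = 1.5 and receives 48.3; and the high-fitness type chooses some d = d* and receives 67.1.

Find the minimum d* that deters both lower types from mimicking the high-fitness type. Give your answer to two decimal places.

Low-fitness type (on-path payoff 31.0) won't mimic when 31.0 ≥ 67.1 − 8.6·d*, i.e. d* ≥ 4.20.
Mid-fitness type (on-path payoff 48.3 − 5.9×1.5 = 39.45) won't mimic when 39.45 ≥ 67.1 − 5.9·d*, i.e. d* ≥ 4.69.
Both must hold, so d* = max(4.20, 4.69) = 4.69. The mid-fitness type's constraint binds.

4.69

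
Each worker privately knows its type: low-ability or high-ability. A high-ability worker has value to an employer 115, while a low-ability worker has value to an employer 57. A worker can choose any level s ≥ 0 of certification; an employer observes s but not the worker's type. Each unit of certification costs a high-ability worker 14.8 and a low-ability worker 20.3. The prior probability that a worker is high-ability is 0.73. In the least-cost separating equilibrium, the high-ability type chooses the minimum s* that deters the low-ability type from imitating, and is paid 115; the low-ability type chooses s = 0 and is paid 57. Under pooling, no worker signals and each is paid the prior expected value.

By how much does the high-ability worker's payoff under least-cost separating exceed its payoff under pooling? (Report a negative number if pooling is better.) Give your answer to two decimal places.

Least-cost separating signal: s* solves 57 = 115 − 20.3·s*, so s* = (115 − 57)/20.3 ≈ 2.8571.
High-ability type's separating payoff: 115 − 14.8 × s* = 115 − 14.8 × (115 − 57)/20.3 = 115 − 858.4/20.3 ≈ 72.7143.
Pooling payoff: 0.73 × 115 + 0.27 × 57 = 99.34.
Difference: 72.7143 − 99.34 = -26.6257, i.e. -26.63 to two decimal places.
The high-ability type would prefer the pooling outcome.

-26.63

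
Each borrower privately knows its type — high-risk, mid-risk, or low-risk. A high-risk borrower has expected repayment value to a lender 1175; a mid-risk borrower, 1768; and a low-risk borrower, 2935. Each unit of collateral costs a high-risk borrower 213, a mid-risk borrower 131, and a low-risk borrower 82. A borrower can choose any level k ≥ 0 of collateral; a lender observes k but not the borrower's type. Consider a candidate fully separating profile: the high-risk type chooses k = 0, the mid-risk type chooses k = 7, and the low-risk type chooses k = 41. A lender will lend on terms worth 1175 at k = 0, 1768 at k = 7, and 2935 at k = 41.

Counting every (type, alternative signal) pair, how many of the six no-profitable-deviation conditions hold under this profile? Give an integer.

3

Low-risk (own payoff 2935 − 82×41 = -427): to k=0 gives 1175 → profitable ✗; to k=7 gives 1768 − 82×7 = 1194 → profitable ✗.
Mid-risk (own payoff 1768 − 131×7 = 851): to k=0 gives 1175 → profitable ✗; to k=41 gives 2935 − 131×41 = -2436 → no gain ✓.
High-risk (own payoff 1175): to k=7 gives 1768 − 213×7 = 277 → no gain ✓; to k=41 gives 2935 − 213×41 = -5798 → no gain ✓.
3 of the 6 constraints hold; not an equilibrium.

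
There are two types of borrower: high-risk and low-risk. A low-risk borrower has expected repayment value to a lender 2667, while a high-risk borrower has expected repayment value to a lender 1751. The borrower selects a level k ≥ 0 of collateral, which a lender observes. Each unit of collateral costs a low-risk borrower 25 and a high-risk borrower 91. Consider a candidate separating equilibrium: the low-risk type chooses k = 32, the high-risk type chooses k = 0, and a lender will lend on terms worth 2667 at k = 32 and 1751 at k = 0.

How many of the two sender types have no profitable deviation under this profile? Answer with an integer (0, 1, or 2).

Low-risk type: signal → 2667 − 25 × 32 = 1867; deviate to 0 → 1751. IC holds (1867 ≥ 1751).
High-risk type: stay at 0 → 1751; mimic → 2667 − 91 × 32 = -245. IC holds (1751 ≥ -245).
2 of 2 constraints hold, so this is a separating equilibrium.

2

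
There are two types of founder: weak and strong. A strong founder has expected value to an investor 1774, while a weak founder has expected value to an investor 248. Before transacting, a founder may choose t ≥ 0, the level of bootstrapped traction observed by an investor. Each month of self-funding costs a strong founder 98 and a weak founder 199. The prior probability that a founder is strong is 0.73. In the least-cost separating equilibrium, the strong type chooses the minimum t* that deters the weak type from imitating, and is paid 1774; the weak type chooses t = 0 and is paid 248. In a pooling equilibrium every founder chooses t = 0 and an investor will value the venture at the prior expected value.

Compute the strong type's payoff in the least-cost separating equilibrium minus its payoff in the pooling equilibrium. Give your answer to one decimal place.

Least-cost separating signal: t* solves 248 = 1774 − 199·t*, so t* = (1774 − 248)/199 ≈ 7.6683.
Strong type's separating payoff: 1774 − 98 × t* = 1774 − 98 × (1774 − 248)/199 = 1774 − 149548/199 ≈ 1022.503.
Pooling payoff: 0.73 × 1774 + 0.27 × 248 = 1361.98.
Difference: 1022.503 − 1361.98 = -339.477, i.e. -339.5 to one decimal place.
The strong type would prefer the pooling outcome.

-339.5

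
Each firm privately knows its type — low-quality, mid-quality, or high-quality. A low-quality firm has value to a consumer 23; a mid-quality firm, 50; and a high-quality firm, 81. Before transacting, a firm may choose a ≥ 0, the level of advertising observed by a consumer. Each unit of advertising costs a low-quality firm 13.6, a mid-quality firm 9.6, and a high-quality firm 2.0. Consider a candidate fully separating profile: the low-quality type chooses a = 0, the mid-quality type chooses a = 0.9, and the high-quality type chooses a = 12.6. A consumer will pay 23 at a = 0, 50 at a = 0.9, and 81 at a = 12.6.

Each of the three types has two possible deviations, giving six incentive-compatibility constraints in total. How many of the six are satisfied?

Low-quality (own payoff 23): to a=0.9 gives 50 − 13.6×0.9 = 37.76 → profitable ✗; to a=12.6 gives 81 − 13.6×12.6 = -90.36 → no gain ✓.
Mid-quality (own payoff 50 − 9.6×0.9 = 41.36): to a=0 gives 23 → no gain ✓; to a=12.6 gives 81 − 9.6×12.6 = -39.96 → no gain ✓.
High-quality (own payoff 81 − 2.0×12.6 = 55.8): to a=0 gives 23 → no gain ✓; to a=0.9 gives 50 − 2.0×0.9 = 48.2 → no gain ✓.
5 of the 6 constraints hold; not an equilibrium.

5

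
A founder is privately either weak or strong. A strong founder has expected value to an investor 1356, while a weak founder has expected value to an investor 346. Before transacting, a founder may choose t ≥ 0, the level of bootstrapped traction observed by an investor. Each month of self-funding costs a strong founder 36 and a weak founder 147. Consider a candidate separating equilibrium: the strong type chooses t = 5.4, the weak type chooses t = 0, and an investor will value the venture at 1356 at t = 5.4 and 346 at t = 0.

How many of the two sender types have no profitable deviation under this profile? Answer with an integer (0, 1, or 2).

Weak type: stay at 0 → 346; mimic → 1356 − 147 × 5.4 = 562.2. IC fails (346 < 562.2).
Strong type: signal → 1356 − 36 × 5.4 = 1161.6; deviate to 0 → 346. IC holds (1161.6 ≥ 346).
1 of 2 constraints hold, so this profile is not an equilibrium.

1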